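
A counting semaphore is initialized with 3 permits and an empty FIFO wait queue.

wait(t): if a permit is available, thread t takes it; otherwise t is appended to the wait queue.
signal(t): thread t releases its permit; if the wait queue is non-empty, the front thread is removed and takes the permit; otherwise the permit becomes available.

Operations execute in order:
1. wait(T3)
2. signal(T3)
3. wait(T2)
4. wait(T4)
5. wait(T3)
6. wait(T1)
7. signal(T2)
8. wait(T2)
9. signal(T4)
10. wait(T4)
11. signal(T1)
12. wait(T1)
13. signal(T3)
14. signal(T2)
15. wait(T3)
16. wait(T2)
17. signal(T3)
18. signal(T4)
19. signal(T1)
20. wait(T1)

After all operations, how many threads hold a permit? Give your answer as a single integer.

Answer: 2

Derivation:
Step 1: wait(T3) -> count=2 queue=[] holders={T3}
Step 2: signal(T3) -> count=3 queue=[] holders={none}
Step 3: wait(T2) -> count=2 queue=[] holders={T2}
Step 4: wait(T4) -> count=1 queue=[] holders={T2,T4}
Step 5: wait(T3) -> count=0 queue=[] holders={T2,T3,T4}
Step 6: wait(T1) -> count=0 queue=[T1] holders={T2,T3,T4}
Step 7: signal(T2) -> count=0 queue=[] holders={T1,T3,T4}
Step 8: wait(T2) -> count=0 queue=[T2] holders={T1,T3,T4}
Step 9: signal(T4) -> count=0 queue=[] holders={T1,T2,T3}
Step 10: wait(T4) -> count=0 queue=[T4] holders={T1,T2,T3}
Step 11: signal(T1) -> count=0 queue=[] holders={T2,T3,T4}
Step 12: wait(T1) -> count=0 queue=[T1] holders={T2,T3,T4}
Step 13: signal(T3) -> count=0 queue=[] holders={T1,T2,T4}
Step 14: signal(T2) -> count=1 queue=[] holders={T1,T4}
Step 15: wait(T3) -> count=0 queue=[] holders={T1,T3,T4}
Step 16: wait(T2) -> count=0 queue=[T2] holders={T1,T3,T4}
Step 17: signal(T3) -> count=0 queue=[] holders={T1,T2,T4}
Step 18: signal(T4) -> count=1 queue=[] holders={T1,T2}
Step 19: signal(T1) -> count=2 queue=[] holders={T2}
Step 20: wait(T1) -> count=1 queue=[] holders={T1,T2}
Final holders: {T1,T2} -> 2 thread(s)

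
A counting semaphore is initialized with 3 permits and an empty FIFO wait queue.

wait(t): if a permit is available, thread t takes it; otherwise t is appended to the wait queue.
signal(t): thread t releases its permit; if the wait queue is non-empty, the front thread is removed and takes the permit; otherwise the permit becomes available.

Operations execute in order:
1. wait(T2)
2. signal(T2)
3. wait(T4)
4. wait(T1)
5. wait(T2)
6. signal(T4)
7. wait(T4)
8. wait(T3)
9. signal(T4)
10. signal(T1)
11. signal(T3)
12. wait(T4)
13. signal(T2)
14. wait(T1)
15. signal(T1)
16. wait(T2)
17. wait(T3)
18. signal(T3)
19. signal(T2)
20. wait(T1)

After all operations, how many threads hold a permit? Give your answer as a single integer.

Step 1: wait(T2) -> count=2 queue=[] holders={T2}
Step 2: signal(T2) -> count=3 queue=[] holders={none}
Step 3: wait(T4) -> count=2 queue=[] holders={T4}
Step 4: wait(T1) -> count=1 queue=[] holders={T1,T4}
Step 5: wait(T2) -> count=0 queue=[] holders={T1,T2,T4}
Step 6: signal(T4) -> count=1 queue=[] holders={T1,T2}
Step 7: wait(T4) -> count=0 queue=[] holders={T1,T2,T4}
Step 8: wait(T3) -> count=0 queue=[T3] holders={T1,T2,T4}
Step 9: signal(T4) -> count=0 queue=[] holders={T1,T2,T3}
Step 10: signal(T1) -> count=1 queue=[] holders={T2,T3}
Step 11: signal(T3) -> count=2 queue=[] holders={T2}
Step 12: wait(T4) -> count=1 queue=[] holders={T2,T4}
Step 13: signal(T2) -> count=2 queue=[] holders={T4}
Step 14: wait(T1) -> count=1 queue=[] holders={T1,T4}
Step 15: signal(T1) -> count=2 queue=[] holders={T4}
Step 16: wait(T2) -> count=1 queue=[] holders={T2,T4}
Step 17: wait(T3) -> count=0 queue=[] holders={T2,T3,T4}
Step 18: signal(T3) -> count=1 queue=[] holders={T2,T4}
Step 19: signal(T2) -> count=2 queue=[] holders={T4}
Step 20: wait(T1) -> count=1 queue=[] holders={T1,T4}
Final holders: {T1,T4} -> 2 thread(s)

Answer: 2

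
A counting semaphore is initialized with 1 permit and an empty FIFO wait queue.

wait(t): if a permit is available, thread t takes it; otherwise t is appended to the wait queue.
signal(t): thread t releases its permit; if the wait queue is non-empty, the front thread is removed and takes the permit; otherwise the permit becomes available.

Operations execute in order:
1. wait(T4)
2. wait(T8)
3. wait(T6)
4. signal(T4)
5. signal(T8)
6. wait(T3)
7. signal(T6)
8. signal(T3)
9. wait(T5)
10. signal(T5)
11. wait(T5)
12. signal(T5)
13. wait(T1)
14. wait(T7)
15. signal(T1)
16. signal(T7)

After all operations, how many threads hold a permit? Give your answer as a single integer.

Answer: 0

Derivation:
Step 1: wait(T4) -> count=0 queue=[] holders={T4}
Step 2: wait(T8) -> count=0 queue=[T8] holders={T4}
Step 3: wait(T6) -> count=0 queue=[T8,T6] holders={T4}
Step 4: signal(T4) -> count=0 queue=[T6] holders={T8}
Step 5: signal(T8) -> count=0 queue=[] holders={T6}
Step 6: wait(T3) -> count=0 queue=[T3] holders={T6}
Step 7: signal(T6) -> count=0 queue=[] holders={T3}
Step 8: signal(T3) -> count=1 queue=[] holders={none}
Step 9: wait(T5) -> count=0 queue=[] holders={T5}
Step 10: signal(T5) -> count=1 queue=[] holders={none}
Step 11: wait(T5) -> count=0 queue=[] holders={T5}
Step 12: signal(T5) -> count=1 queue=[] holders={none}
Step 13: wait(T1) -> count=0 queue=[] holders={T1}
Step 14: wait(T7) -> count=0 queue=[T7] holders={T1}
Step 15: signal(T1) -> count=0 queue=[] holders={T7}
Step 16: signal(T7) -> count=1 queue=[] holders={none}
Final holders: {none} -> 0 thread(s)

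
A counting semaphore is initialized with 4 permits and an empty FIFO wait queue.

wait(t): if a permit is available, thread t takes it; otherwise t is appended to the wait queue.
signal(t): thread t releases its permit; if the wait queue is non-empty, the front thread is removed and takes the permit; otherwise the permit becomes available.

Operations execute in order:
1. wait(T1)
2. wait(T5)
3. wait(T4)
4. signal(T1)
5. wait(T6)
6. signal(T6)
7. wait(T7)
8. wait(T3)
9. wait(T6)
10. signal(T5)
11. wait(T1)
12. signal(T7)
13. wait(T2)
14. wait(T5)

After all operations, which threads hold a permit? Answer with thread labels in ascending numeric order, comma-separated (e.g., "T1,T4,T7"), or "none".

Answer: T1,T3,T4,T6

Derivation:
Step 1: wait(T1) -> count=3 queue=[] holders={T1}
Step 2: wait(T5) -> count=2 queue=[] holders={T1,T5}
Step 3: wait(T4) -> count=1 queue=[] holders={T1,T4,T5}
Step 4: signal(T1) -> count=2 queue=[] holders={T4,T5}
Step 5: wait(T6) -> count=1 queue=[] holders={T4,T5,T6}
Step 6: signal(T6) -> count=2 queue=[] holders={T4,T5}
Step 7: wait(T7) -> count=1 queue=[] holders={T4,T5,T7}
Step 8: wait(T3) -> count=0 queue=[] holders={T3,T4,T5,T7}
Step 9: wait(T6) -> count=0 queue=[T6] holders={T3,T4,T5,T7}
Step 10: signal(T5) -> count=0 queue=[] holders={T3,T4,T6,T7}
Step 11: wait(T1) -> count=0 queue=[T1] holders={T3,T4,T6,T7}
Step 12: signal(T7) -> count=0 queue=[] holders={T1,T3,T4,T6}
Step 13: wait(T2) -> count=0 queue=[T2] holders={T1,T3,T4,T6}
Step 14: wait(T5) -> count=0 queue=[T2,T5] holders={T1,T3,T4,T6}
Final holders: T1,T3,T4,T6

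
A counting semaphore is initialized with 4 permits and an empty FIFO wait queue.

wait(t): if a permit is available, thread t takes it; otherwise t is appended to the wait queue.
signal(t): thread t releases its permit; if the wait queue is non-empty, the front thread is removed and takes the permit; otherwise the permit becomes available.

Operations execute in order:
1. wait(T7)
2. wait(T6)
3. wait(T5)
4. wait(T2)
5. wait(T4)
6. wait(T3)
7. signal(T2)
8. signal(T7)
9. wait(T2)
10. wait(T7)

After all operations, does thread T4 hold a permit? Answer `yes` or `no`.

Answer: yes

Derivation:
Step 1: wait(T7) -> count=3 queue=[] holders={T7}
Step 2: wait(T6) -> count=2 queue=[] holders={T6,T7}
Step 3: wait(T5) -> count=1 queue=[] holders={T5,T6,T7}
Step 4: wait(T2) -> count=0 queue=[] holders={T2,T5,T6,T7}
Step 5: wait(T4) -> count=0 queue=[T4] holders={T2,T5,T6,T7}
Step 6: wait(T3) -> count=0 queue=[T4,T3] holders={T2,T5,T6,T7}
Step 7: signal(T2) -> count=0 queue=[T3] holders={T4,T5,T6,T7}
Step 8: signal(T7) -> count=0 queue=[] holders={T3,T4,T5,T6}
Step 9: wait(T2) -> count=0 queue=[T2] holders={T3,T4,T5,T6}
Step 10: wait(T7) -> count=0 queue=[T2,T7] holders={T3,T4,T5,T6}
Final holders: {T3,T4,T5,T6} -> T4 in holders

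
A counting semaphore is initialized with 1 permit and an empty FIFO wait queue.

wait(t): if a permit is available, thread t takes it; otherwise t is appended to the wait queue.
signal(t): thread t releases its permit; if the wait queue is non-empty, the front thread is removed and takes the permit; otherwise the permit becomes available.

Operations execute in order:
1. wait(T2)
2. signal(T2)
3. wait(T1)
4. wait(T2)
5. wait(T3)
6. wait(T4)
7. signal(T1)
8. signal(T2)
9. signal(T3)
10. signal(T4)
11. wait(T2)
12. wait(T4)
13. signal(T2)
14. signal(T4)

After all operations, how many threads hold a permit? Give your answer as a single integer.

Answer: 0

Derivation:
Step 1: wait(T2) -> count=0 queue=[] holders={T2}
Step 2: signal(T2) -> count=1 queue=[] holders={none}
Step 3: wait(T1) -> count=0 queue=[] holders={T1}
Step 4: wait(T2) -> count=0 queue=[T2] holders={T1}
Step 5: wait(T3) -> count=0 queue=[T2,T3] holders={T1}
Step 6: wait(T4) -> count=0 queue=[T2,T3,T4] holders={T1}
Step 7: signal(T1) -> count=0 queue=[T3,T4] holders={T2}
Step 8: signal(T2) -> count=0 queue=[T4] holders={T3}
Step 9: signal(T3) -> count=0 queue=[] holders={T4}
Step 10: signal(T4) -> count=1 queue=[] holders={none}
Step 11: wait(T2) -> count=0 queue=[] holders={T2}
Step 12: wait(T4) -> count=0 queue=[T4] holders={T2}
Step 13: signal(T2) -> count=0 queue=[] holders={T4}
Step 14: signal(T4) -> count=1 queue=[] holders={none}
Final holders: {none} -> 0 thread(s)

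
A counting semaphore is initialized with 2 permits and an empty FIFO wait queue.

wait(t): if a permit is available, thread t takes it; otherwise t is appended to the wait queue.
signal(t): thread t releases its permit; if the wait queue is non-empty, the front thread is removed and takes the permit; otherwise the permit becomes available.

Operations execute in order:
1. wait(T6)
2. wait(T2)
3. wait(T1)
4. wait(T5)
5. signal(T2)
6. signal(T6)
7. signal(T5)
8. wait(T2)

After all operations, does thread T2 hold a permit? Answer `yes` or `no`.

Step 1: wait(T6) -> count=1 queue=[] holders={T6}
Step 2: wait(T2) -> count=0 queue=[] holders={T2,T6}
Step 3: wait(T1) -> count=0 queue=[T1] holders={T2,T6}
Step 4: wait(T5) -> count=0 queue=[T1,T5] holders={T2,T6}
Step 5: signal(T2) -> count=0 queue=[T5] holders={T1,T6}
Step 6: signal(T6) -> count=0 queue=[] holders={T1,T5}
Step 7: signal(T5) -> count=1 queue=[] holders={T1}
Step 8: wait(T2) -> count=0 queue=[] holders={T1,T2}
Final holders: {T1,T2} -> T2 in holders

Answer: yes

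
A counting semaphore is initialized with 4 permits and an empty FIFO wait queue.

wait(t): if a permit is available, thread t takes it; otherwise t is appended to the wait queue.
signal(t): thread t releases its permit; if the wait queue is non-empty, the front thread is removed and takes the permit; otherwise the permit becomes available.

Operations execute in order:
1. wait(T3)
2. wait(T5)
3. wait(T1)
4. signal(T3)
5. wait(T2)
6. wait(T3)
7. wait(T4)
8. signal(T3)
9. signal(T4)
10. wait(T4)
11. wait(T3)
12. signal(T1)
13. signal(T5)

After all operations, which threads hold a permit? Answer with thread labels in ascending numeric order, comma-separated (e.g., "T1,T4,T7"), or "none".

Answer: T2,T3,T4

Derivation:
Step 1: wait(T3) -> count=3 queue=[] holders={T3}
Step 2: wait(T5) -> count=2 queue=[] holders={T3,T5}
Step 3: wait(T1) -> count=1 queue=[] holders={T1,T3,T5}
Step 4: signal(T3) -> count=2 queue=[] holders={T1,T5}
Step 5: wait(T2) -> count=1 queue=[] holders={T1,T2,T5}
Step 6: wait(T3) -> count=0 queue=[] holders={T1,T2,T3,T5}
Step 7: wait(T4) -> count=0 queue=[T4] holders={T1,T2,T3,T5}
Step 8: signal(T3) -> count=0 queue=[] holders={T1,T2,T4,T5}
Step 9: signal(T4) -> count=1 queue=[] holders={T1,T2,T5}
Step 10: wait(T4) -> count=0 queue=[] holders={T1,T2,T4,T5}
Step 11: wait(T3) -> count=0 queue=[T3] holders={T1,T2,T4,T5}
Step 12: signal(T1) -> count=0 queue=[] holders={T2,T3,T4,T5}
Step 13: signal(T5) -> count=1 queue=[] holders={T2,T3,T4}
Final holders: T2,T3,T4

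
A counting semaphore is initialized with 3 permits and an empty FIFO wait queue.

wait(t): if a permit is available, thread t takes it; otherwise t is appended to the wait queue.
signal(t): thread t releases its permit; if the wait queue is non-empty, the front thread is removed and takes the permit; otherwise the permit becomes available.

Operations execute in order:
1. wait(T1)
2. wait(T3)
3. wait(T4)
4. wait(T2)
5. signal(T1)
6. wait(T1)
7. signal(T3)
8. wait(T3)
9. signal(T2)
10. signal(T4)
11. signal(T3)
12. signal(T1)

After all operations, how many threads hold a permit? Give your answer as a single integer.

Step 1: wait(T1) -> count=2 queue=[] holders={T1}
Step 2: wait(T3) -> count=1 queue=[] holders={T1,T3}
Step 3: wait(T4) -> count=0 queue=[] holders={T1,T3,T4}
Step 4: wait(T2) -> count=0 queue=[T2] holders={T1,T3,T4}
Step 5: signal(T1) -> count=0 queue=[] holders={T2,T3,T4}
Step 6: wait(T1) -> count=0 queue=[T1] holders={T2,T3,T4}
Step 7: signal(T3) -> count=0 queue=[] holders={T1,T2,T4}
Step 8: wait(T3) -> count=0 queue=[T3] holders={T1,T2,T4}
Step 9: signal(T2) -> count=0 queue=[] holders={T1,T3,T4}
Step 10: signal(T4) -> count=1 queue=[] holders={T1,T3}
Step 11: signal(T3) -> count=2 queue=[] holders={T1}
Step 12: signal(T1) -> count=3 queue=[] holders={none}
Final holders: {none} -> 0 thread(s)

Answer: 0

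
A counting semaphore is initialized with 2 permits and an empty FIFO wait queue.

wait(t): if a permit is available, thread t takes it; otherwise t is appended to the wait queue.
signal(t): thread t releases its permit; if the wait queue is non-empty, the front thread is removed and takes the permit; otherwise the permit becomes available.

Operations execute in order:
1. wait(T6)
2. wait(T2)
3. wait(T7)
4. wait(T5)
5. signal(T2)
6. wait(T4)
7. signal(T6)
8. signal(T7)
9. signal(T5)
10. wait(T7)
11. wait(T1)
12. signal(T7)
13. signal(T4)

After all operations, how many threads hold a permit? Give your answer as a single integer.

Step 1: wait(T6) -> count=1 queue=[] holders={T6}
Step 2: wait(T2) -> count=0 queue=[] holders={T2,T6}
Step 3: wait(T7) -> count=0 queue=[T7] holders={T2,T6}
Step 4: wait(T5) -> count=0 queue=[T7,T5] holders={T2,T6}
Step 5: signal(T2) -> count=0 queue=[T5] holders={T6,T7}
Step 6: wait(T4) -> count=0 queue=[T5,T4] holders={T6,T7}
Step 7: signal(T6) -> count=0 queue=[T4] holders={T5,T7}
Step 8: signal(T7) -> count=0 queue=[] holders={T4,T5}
Step 9: signal(T5) -> count=1 queue=[] holders={T4}
Step 10: wait(T7) -> count=0 queue=[] holders={T4,T7}
Step 11: wait(T1) -> count=0 queue=[T1] holders={T4,T7}
Step 12: signal(T7) -> count=0 queue=[] holders={T1,T4}
Step 13: signal(T4) -> count=1 queue=[] holders={T1}
Final holders: {T1} -> 1 thread(s)

Answer: 1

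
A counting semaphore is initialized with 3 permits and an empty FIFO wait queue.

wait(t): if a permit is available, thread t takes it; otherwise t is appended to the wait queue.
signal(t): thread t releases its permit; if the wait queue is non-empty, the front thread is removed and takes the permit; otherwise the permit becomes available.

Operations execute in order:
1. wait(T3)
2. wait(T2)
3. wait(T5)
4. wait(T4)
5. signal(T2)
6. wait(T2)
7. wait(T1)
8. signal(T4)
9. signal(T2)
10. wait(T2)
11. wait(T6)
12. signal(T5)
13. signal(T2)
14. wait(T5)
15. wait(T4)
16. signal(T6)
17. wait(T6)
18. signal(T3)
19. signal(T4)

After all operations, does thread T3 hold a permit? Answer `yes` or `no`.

Answer: no

Derivation:
Step 1: wait(T3) -> count=2 queue=[] holders={T3}
Step 2: wait(T2) -> count=1 queue=[] holders={T2,T3}
Step 3: wait(T5) -> count=0 queue=[] holders={T2,T3,T5}
Step 4: wait(T4) -> count=0 queue=[T4] holders={T2,T3,T5}
Step 5: signal(T2) -> count=0 queue=[] holders={T3,T4,T5}
Step 6: wait(T2) -> count=0 queue=[T2] holders={T3,T4,T5}
Step 7: wait(T1) -> count=0 queue=[T2,T1] holders={T3,T4,T5}
Step 8: signal(T4) -> count=0 queue=[T1] holders={T2,T3,T5}
Step 9: signal(T2) -> count=0 queue=[] holders={T1,T3,T5}
Step 10: wait(T2) -> count=0 queue=[T2] holders={T1,T3,T5}
Step 11: wait(T6) -> count=0 queue=[T2,T6] holders={T1,T3,T5}
Step 12: signal(T5) -> count=0 queue=[T6] holders={T1,T2,T3}
Step 13: signal(T2) -> count=0 queue=[] holders={T1,T3,T6}
Step 14: wait(T5) -> count=0 queue=[T5] holders={T1,T3,T6}
Step 15: wait(T4) -> count=0 queue=[T5,T4] holders={T1,T3,T6}
Step 16: signal(T6) -> count=0 queue=[T4] holders={T1,T3,T5}
Step 17: wait(T6) -> count=0 queue=[T4,T6] holders={T1,T3,T5}
Step 18: signal(T3) -> count=0 queue=[T6] holders={T1,T4,T5}
Step 19: signal(T4) -> count=0 queue=[] holders={T1,T5,T6}
Final holders: {T1,T5,T6} -> T3 not in holders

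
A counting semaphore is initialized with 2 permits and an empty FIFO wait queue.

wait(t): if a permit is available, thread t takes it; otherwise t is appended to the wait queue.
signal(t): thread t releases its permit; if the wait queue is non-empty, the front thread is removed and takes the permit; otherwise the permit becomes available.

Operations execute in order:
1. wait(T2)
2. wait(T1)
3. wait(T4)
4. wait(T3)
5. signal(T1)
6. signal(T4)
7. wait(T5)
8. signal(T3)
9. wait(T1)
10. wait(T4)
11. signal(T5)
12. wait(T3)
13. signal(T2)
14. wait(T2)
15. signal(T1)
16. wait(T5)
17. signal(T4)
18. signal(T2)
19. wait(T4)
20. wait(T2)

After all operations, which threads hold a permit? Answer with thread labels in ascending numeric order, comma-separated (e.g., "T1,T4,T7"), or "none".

Answer: T3,T5

Derivation:
Step 1: wait(T2) -> count=1 queue=[] holders={T2}
Step 2: wait(T1) -> count=0 queue=[] holders={T1,T2}
Step 3: wait(T4) -> count=0 queue=[T4] holders={T1,T2}
Step 4: wait(T3) -> count=0 queue=[T4,T3] holders={T1,T2}
Step 5: signal(T1) -> count=0 queue=[T3] holders={T2,T4}
Step 6: signal(T4) -> count=0 queue=[] holders={T2,T3}
Step 7: wait(T5) -> count=0 queue=[T5] holders={T2,T3}
Step 8: signal(T3) -> count=0 queue=[] holders={T2,T5}
Step 9: wait(T1) -> count=0 queue=[T1] holders={T2,T5}
Step 10: wait(T4) -> count=0 queue=[T1,T4] holders={T2,T5}
Step 11: signal(T5) -> count=0 queue=[T4] holders={T1,T2}
Step 12: wait(T3) -> count=0 queue=[T4,T3] holders={T1,T2}
Step 13: signal(T2) -> count=0 queue=[T3] holders={T1,T4}
Step 14: wait(T2) -> count=0 queue=[T3,T2] holders={T1,T4}
Step 15: signal(T1) -> count=0 queue=[T2] holders={T3,T4}
Step 16: wait(T5) -> count=0 queue=[T2,T5] holders={T3,T4}
Step 17: signal(T4) -> count=0 queue=[T5] holders={T2,T3}
Step 18: signal(T2) -> count=0 queue=[] holders={T3,T5}
Step 19: wait(T4) -> count=0 queue=[T4] holders={T3,T5}
Step 20: wait(T2) -> count=0 queue=[T4,T2] holders={T3,T5}
Final holders: T3,T5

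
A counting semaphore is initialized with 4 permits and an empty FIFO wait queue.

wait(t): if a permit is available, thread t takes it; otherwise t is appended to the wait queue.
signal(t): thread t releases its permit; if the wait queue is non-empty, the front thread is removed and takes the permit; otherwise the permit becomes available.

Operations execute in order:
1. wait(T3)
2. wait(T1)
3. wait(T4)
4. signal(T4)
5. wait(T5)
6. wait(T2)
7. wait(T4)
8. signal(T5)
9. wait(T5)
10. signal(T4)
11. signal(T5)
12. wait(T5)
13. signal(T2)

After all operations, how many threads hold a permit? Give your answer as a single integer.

Answer: 3

Derivation:
Step 1: wait(T3) -> count=3 queue=[] holders={T3}
Step 2: wait(T1) -> count=2 queue=[] holders={T1,T3}
Step 3: wait(T4) -> count=1 queue=[] holders={T1,T3,T4}
Step 4: signal(T4) -> count=2 queue=[] holders={T1,T3}
Step 5: wait(T5) -> count=1 queue=[] holders={T1,T3,T5}
Step 6: wait(T2) -> count=0 queue=[] holders={T1,T2,T3,T5}
Step 7: wait(T4) -> count=0 queue=[T4] holders={T1,T2,T3,T5}
Step 8: signal(T5) -> count=0 queue=[] holders={T1,T2,T3,T4}
Step 9: wait(T5) -> count=0 queue=[T5] holders={T1,T2,T3,T4}
Step 10: signal(T4) -> count=0 queue=[] holders={T1,T2,T3,T5}
Step 11: signal(T5) -> count=1 queue=[] holders={T1,T2,T3}
Step 12: wait(T5) -> count=0 queue=[] holders={T1,T2,T3,T5}
Step 13: signal(T2) -> count=1 queue=[] holders={T1,T3,T5}
Final holders: {T1,T3,T5} -> 3 thread(s)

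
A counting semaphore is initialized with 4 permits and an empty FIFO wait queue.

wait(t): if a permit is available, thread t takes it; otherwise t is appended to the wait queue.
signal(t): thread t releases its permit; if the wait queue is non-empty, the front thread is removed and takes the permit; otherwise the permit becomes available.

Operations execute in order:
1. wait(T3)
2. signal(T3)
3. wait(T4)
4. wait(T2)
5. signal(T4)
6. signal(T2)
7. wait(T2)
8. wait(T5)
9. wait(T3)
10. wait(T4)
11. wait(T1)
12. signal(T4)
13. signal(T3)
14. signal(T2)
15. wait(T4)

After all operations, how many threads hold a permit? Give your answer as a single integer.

Answer: 3

Derivation:
Step 1: wait(T3) -> count=3 queue=[] holders={T3}
Step 2: signal(T3) -> count=4 queue=[] holders={none}
Step 3: wait(T4) -> count=3 queue=[] holders={T4}
Step 4: wait(T2) -> count=2 queue=[] holders={T2,T4}
Step 5: signal(T4) -> count=3 queue=[] holders={T2}
Step 6: signal(T2) -> count=4 queue=[] holders={none}
Step 7: wait(T2) -> count=3 queue=[] holders={T2}
Step 8: wait(T5) -> count=2 queue=[] holders={T2,T5}
Step 9: wait(T3) -> count=1 queue=[] holders={T2,T3,T5}
Step 10: wait(T4) -> count=0 queue=[] holders={T2,T3,T4,T5}
Step 11: wait(T1) -> count=0 queue=[T1] holders={T2,T3,T4,T5}
Step 12: signal(T4) -> count=0 queue=[] holders={T1,T2,T3,T5}
Step 13: signal(T3) -> count=1 queue=[] holders={T1,T2,T5}
Step 14: signal(T2) -> count=2 queue=[] holders={T1,T5}
Step 15: wait(T4) -> count=1 queue=[] holders={T1,T4,T5}
Final holders: {T1,T4,T5} -> 3 thread(s)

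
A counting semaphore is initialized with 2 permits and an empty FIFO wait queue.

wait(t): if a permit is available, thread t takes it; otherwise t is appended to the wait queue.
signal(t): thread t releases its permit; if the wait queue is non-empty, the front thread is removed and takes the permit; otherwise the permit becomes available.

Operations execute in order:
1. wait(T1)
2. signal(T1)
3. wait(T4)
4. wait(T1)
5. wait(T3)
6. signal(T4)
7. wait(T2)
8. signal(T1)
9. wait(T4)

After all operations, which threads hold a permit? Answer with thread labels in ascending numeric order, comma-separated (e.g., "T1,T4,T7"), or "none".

Answer: T2,T3

Derivation:
Step 1: wait(T1) -> count=1 queue=[] holders={T1}
Step 2: signal(T1) -> count=2 queue=[] holders={none}
Step 3: wait(T4) -> count=1 queue=[] holders={T4}
Step 4: wait(T1) -> count=0 queue=[] holders={T1,T4}
Step 5: wait(T3) -> count=0 queue=[T3] holders={T1,T4}
Step 6: signal(T4) -> count=0 queue=[] holders={T1,T3}
Step 7: wait(T2) -> count=0 queue=[T2] holders={T1,T3}
Step 8: signal(T1) -> count=0 queue=[] holders={T2,T3}
Step 9: wait(T4) -> count=0 queue=[T4] holders={T2,T3}
Final holders: T2,T3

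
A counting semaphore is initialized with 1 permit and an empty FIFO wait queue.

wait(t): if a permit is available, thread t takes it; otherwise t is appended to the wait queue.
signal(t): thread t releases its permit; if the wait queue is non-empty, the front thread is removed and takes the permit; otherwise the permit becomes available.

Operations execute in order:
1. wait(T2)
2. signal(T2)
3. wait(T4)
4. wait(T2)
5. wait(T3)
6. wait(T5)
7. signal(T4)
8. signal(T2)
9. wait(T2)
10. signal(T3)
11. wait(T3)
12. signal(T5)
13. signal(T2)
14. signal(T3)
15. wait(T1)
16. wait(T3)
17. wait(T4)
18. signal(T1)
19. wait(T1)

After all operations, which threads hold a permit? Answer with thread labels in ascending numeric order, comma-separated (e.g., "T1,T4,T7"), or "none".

Answer: T3

Derivation:
Step 1: wait(T2) -> count=0 queue=[] holders={T2}
Step 2: signal(T2) -> count=1 queue=[] holders={none}
Step 3: wait(T4) -> count=0 queue=[] holders={T4}
Step 4: wait(T2) -> count=0 queue=[T2] holders={T4}
Step 5: wait(T3) -> count=0 queue=[T2,T3] holders={T4}
Step 6: wait(T5) -> count=0 queue=[T2,T3,T5] holders={T4}
Step 7: signal(T4) -> count=0 queue=[T3,T5] holders={T2}
Step 8: signal(T2) -> count=0 queue=[T5] holders={T3}
Step 9: wait(T2) -> count=0 queue=[T5,T2] holders={T3}
Step 10: signal(T3) -> count=0 queue=[T2] holders={T5}
Step 11: wait(T3) -> count=0 queue=[T2,T3] holders={T5}
Step 12: signal(T5) -> count=0 queue=[T3] holders={T2}
Step 13: signal(T2) -> count=0 queue=[] holders={T3}
Step 14: signal(T3) -> count=1 queue=[] holders={none}
Step 15: wait(T1) -> count=0 queue=[] holders={T1}
Step 16: wait(T3) -> count=0 queue=[T3] holders={T1}
Step 17: wait(T4) -> count=0 queue=[T3,T4] holders={T1}
Step 18: signal(T1) -> count=0 queue=[T4] holders={T3}
Step 19: wait(T1) -> count=0 queue=[T4,T1] holders={T3}
Final holders: T3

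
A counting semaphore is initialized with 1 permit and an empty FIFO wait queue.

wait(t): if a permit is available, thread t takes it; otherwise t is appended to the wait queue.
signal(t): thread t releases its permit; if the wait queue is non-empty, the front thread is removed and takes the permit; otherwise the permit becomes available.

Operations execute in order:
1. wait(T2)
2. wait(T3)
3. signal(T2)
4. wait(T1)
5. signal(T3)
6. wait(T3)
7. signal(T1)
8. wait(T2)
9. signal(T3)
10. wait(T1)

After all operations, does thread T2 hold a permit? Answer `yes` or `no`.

Step 1: wait(T2) -> count=0 queue=[] holders={T2}
Step 2: wait(T3) -> count=0 queue=[T3] holders={T2}
Step 3: signal(T2) -> count=0 queue=[] holders={T3}
Step 4: wait(T1) -> count=0 queue=[T1] holders={T3}
Step 5: signal(T3) -> count=0 queue=[] holders={T1}
Step 6: wait(T3) -> count=0 queue=[T3] holders={T1}
Step 7: signal(T1) -> count=0 queue=[] holders={T3}
Step 8: wait(T2) -> count=0 queue=[T2] holders={T3}
Step 9: signal(T3) -> count=0 queue=[] holders={T2}
Step 10: wait(T1) -> count=0 queue=[T1] holders={T2}
Final holders: {T2} -> T2 in holders

Answer: yes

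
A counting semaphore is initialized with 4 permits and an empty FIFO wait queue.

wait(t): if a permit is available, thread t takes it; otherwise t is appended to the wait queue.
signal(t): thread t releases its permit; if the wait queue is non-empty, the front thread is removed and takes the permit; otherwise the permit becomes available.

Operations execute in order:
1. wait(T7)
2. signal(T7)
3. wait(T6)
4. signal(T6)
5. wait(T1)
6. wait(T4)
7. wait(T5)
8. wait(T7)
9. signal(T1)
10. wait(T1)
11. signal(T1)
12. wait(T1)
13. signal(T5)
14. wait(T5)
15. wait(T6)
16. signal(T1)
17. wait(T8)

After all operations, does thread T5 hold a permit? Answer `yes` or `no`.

Answer: yes

Derivation:
Step 1: wait(T7) -> count=3 queue=[] holders={T7}
Step 2: signal(T7) -> count=4 queue=[] holders={none}
Step 3: wait(T6) -> count=3 queue=[] holders={T6}
Step 4: signal(T6) -> count=4 queue=[] holders={none}
Step 5: wait(T1) -> count=3 queue=[] holders={T1}
Step 6: wait(T4) -> count=2 queue=[] holders={T1,T4}
Step 7: wait(T5) -> count=1 queue=[] holders={T1,T4,T5}
Step 8: wait(T7) -> count=0 queue=[] holders={T1,T4,T5,T7}
Step 9: signal(T1) -> count=1 queue=[] holders={T4,T5,T7}
Step 10: wait(T1) -> count=0 queue=[] holders={T1,T4,T5,T7}
Step 11: signal(T1) -> count=1 queue=[] holders={T4,T5,T7}
Step 12: wait(T1) -> count=0 queue=[] holders={T1,T4,T5,T7}
Step 13: signal(T5) -> count=1 queue=[] holders={T1,T4,T7}
Step 14: wait(T5) -> count=0 queue=[] holders={T1,T4,T5,T7}
Step 15: wait(T6) -> count=0 queue=[T6] holders={T1,T4,T5,T7}
Step 16: signal(T1) -> count=0 queue=[] holders={T4,T5,T6,T7}
Step 17: wait(T8) -> count=0 queue=[T8] holders={T4,T5,T6,T7}
Final holders: {T4,T5,T6,T7} -> T5 in holders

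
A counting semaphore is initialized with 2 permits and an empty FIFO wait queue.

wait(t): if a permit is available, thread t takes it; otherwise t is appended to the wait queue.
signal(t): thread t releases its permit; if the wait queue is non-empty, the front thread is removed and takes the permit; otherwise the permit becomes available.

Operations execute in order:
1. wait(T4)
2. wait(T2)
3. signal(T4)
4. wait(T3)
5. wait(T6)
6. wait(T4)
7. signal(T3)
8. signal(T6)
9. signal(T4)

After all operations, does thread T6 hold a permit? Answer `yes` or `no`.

Step 1: wait(T4) -> count=1 queue=[] holders={T4}
Step 2: wait(T2) -> count=0 queue=[] holders={T2,T4}
Step 3: signal(T4) -> count=1 queue=[] holders={T2}
Step 4: wait(T3) -> count=0 queue=[] holders={T2,T3}
Step 5: wait(T6) -> count=0 queue=[T6] holders={T2,T3}
Step 6: wait(T4) -> count=0 queue=[T6,T4] holders={T2,T3}
Step 7: signal(T3) -> count=0 queue=[T4] holders={T2,T6}
Step 8: signal(T6) -> count=0 queue=[] holders={T2,T4}
Step 9: signal(T4) -> count=1 queue=[] holders={T2}
Final holders: {T2} -> T6 not in holders

Answer: no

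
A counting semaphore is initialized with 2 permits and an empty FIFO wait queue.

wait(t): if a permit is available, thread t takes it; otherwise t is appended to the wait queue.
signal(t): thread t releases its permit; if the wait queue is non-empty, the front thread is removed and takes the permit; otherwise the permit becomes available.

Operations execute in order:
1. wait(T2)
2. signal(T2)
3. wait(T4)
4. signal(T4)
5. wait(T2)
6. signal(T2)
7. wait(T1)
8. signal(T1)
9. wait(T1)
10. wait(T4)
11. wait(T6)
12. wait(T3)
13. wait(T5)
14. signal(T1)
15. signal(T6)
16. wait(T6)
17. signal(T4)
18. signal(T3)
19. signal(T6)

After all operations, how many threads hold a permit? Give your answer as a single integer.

Answer: 1

Derivation:
Step 1: wait(T2) -> count=1 queue=[] holders={T2}
Step 2: signal(T2) -> count=2 queue=[] holders={none}
Step 3: wait(T4) -> count=1 queue=[] holders={T4}
Step 4: signal(T4) -> count=2 queue=[] holders={none}
Step 5: wait(T2) -> count=1 queue=[] holders={T2}
Step 6: signal(T2) -> count=2 queue=[] holders={none}
Step 7: wait(T1) -> count=1 queue=[] holders={T1}
Step 8: signal(T1) -> count=2 queue=[] holders={none}
Step 9: wait(T1) -> count=1 queue=[] holders={T1}
Step 10: wait(T4) -> count=0 queue=[] holders={T1,T4}
Step 11: wait(T6) -> count=0 queue=[T6] holders={T1,T4}
Step 12: wait(T3) -> count=0 queue=[T6,T3] holders={T1,T4}
Step 13: wait(T5) -> count=0 queue=[T6,T3,T5] holders={T1,T4}
Step 14: signal(T1) -> count=0 queue=[T3,T5] holders={T4,T6}
Step 15: signal(T6) -> count=0 queue=[T5] holders={T3,T4}
Step 16: wait(T6) -> count=0 queue=[T5,T6] holders={T3,T4}
Step 17: signal(T4) -> count=0 queue=[T6] holders={T3,T5}
Step 18: signal(T3) -> count=0 queue=[] holders={T5,T6}
Step 19: signal(T6) -> count=1 queue=[] holders={T5}
Final holders: {T5} -> 1 thread(s)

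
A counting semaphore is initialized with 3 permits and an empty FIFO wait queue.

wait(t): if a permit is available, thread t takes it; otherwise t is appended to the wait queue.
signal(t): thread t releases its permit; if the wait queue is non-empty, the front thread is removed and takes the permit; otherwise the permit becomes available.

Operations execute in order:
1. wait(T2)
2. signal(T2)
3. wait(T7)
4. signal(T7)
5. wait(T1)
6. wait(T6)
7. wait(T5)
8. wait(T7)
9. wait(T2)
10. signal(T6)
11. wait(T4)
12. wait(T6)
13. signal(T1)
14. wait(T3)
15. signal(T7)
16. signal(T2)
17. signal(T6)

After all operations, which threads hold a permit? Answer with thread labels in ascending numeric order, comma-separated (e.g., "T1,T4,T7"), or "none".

Step 1: wait(T2) -> count=2 queue=[] holders={T2}
Step 2: signal(T2) -> count=3 queue=[] holders={none}
Step 3: wait(T7) -> count=2 queue=[] holders={T7}
Step 4: signal(T7) -> count=3 queue=[] holders={none}
Step 5: wait(T1) -> count=2 queue=[] holders={T1}
Step 6: wait(T6) -> count=1 queue=[] holders={T1,T6}
Step 7: wait(T5) -> count=0 queue=[] holders={T1,T5,T6}
Step 8: wait(T7) -> count=0 queue=[T7] holders={T1,T5,T6}
Step 9: wait(T2) -> count=0 queue=[T7,T2] holders={T1,T5,T6}
Step 10: signal(T6) -> count=0 queue=[T2] holders={T1,T5,T7}
Step 11: wait(T4) -> count=0 queue=[T2,T4] holders={T1,T5,T7}
Step 12: wait(T6) -> count=0 queue=[T2,T4,T6] holders={T1,T5,T7}
Step 13: signal(T1) -> count=0 queue=[T4,T6] holders={T2,T5,T7}
Step 14: wait(T3) -> count=0 queue=[T4,T6,T3] holders={T2,T5,T7}
Step 15: signal(T7) -> count=0 queue=[T6,T3] holders={T2,T4,T5}
Step 16: signal(T2) -> count=0 queue=[T3] holders={T4,T5,T6}
Step 17: signal(T6) -> count=0 queue=[] holders={T3,T4,T5}
Final holders: T3,T4,T5

Answer: T3,T4,T5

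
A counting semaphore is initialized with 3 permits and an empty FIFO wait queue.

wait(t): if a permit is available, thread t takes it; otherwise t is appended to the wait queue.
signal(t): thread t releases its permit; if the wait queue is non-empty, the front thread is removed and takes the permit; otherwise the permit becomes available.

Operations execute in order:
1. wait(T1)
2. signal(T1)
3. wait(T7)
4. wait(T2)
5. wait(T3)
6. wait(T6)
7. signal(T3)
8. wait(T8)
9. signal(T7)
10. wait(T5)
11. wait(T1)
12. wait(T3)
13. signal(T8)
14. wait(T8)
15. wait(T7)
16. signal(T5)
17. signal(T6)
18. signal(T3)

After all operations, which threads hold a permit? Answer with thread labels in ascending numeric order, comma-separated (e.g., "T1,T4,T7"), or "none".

Answer: T1,T2,T8

Derivation:
Step 1: wait(T1) -> count=2 queue=[] holders={T1}
Step 2: signal(T1) -> count=3 queue=[] holders={none}
Step 3: wait(T7) -> count=2 queue=[] holders={T7}
Step 4: wait(T2) -> count=1 queue=[] holders={T2,T7}
Step 5: wait(T3) -> count=0 queue=[] holders={T2,T3,T7}
Step 6: wait(T6) -> count=0 queue=[T6] holders={T2,T3,T7}
Step 7: signal(T3) -> count=0 queue=[] holders={T2,T6,T7}
Step 8: wait(T8) -> count=0 queue=[T8] holders={T2,T6,T7}
Step 9: signal(T7) -> count=0 queue=[] holders={T2,T6,T8}
Step 10: wait(T5) -> count=0 queue=[T5] holders={T2,T6,T8}
Step 11: wait(T1) -> count=0 queue=[T5,T1] holders={T2,T6,T8}
Step 12: wait(T3) -> count=0 queue=[T5,T1,T3] holders={T2,T6,T8}
Step 13: signal(T8) -> count=0 queue=[T1,T3] holders={T2,T5,T6}
Step 14: wait(T8) -> count=0 queue=[T1,T3,T8] holders={T2,T5,T6}
Step 15: wait(T7) -> count=0 queue=[T1,T3,T8,T7] holders={T2,T5,T6}
Step 16: signal(T5) -> count=0 queue=[T3,T8,T7] holders={T1,T2,T6}
Step 17: signal(T6) -> count=0 queue=[T8,T7] holders={T1,T2,T3}
Step 18: signal(T3) -> count=0 queue=[T7] holders={T1,T2,T8}
Final holders: T1,T2,T8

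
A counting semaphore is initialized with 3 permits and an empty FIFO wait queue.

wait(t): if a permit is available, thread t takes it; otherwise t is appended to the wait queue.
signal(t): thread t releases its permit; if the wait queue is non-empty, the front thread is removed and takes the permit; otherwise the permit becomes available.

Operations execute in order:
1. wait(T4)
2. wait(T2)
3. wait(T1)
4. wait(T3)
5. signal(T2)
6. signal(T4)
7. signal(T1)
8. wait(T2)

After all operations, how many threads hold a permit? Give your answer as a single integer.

Answer: 2

Derivation:
Step 1: wait(T4) -> count=2 queue=[] holders={T4}
Step 2: wait(T2) -> count=1 queue=[] holders={T2,T4}
Step 3: wait(T1) -> count=0 queue=[] holders={T1,T2,T4}
Step 4: wait(T3) -> count=0 queue=[T3] holders={T1,T2,T4}
Step 5: signal(T2) -> count=0 queue=[] holders={T1,T3,T4}
Step 6: signal(T4) -> count=1 queue=[] holders={T1,T3}
Step 7: signal(T1) -> count=2 queue=[] holders={T3}
Step 8: wait(T2) -> count=1 queue=[] holders={T2,T3}
Final holders: {T2,T3} -> 2 thread(s)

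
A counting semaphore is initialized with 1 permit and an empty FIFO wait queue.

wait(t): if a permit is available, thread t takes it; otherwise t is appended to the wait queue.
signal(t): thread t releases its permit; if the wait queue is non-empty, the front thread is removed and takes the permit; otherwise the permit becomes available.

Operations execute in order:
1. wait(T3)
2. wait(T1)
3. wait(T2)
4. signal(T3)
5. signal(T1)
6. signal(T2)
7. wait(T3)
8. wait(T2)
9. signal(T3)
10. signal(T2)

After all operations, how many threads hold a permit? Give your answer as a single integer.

Answer: 0

Derivation:
Step 1: wait(T3) -> count=0 queue=[] holders={T3}
Step 2: wait(T1) -> count=0 queue=[T1] holders={T3}
Step 3: wait(T2) -> count=0 queue=[T1,T2] holders={T3}
Step 4: signal(T3) -> count=0 queue=[T2] holders={T1}
Step 5: signal(T1) -> count=0 queue=[] holders={T2}
Step 6: signal(T2) -> count=1 queue=[] holders={none}
Step 7: wait(T3) -> count=0 queue=[] holders={T3}
Step 8: wait(T2) -> count=0 queue=[T2] holders={T3}
Step 9: signal(T3) -> count=0 queue=[] holders={T2}
Step 10: signal(T2) -> count=1 queue=[] holders={none}
Final holders: {none} -> 0 thread(s)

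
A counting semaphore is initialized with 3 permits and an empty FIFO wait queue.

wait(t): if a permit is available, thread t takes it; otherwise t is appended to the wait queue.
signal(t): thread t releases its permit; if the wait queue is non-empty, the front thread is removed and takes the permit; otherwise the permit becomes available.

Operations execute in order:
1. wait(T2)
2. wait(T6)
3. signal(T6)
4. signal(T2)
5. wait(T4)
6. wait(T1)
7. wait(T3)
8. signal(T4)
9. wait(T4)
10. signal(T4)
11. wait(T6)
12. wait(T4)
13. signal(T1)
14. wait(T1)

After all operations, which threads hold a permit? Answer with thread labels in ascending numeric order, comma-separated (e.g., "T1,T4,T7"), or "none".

Step 1: wait(T2) -> count=2 queue=[] holders={T2}
Step 2: wait(T6) -> count=1 queue=[] holders={T2,T6}
Step 3: signal(T6) -> count=2 queue=[] holders={T2}
Step 4: signal(T2) -> count=3 queue=[] holders={none}
Step 5: wait(T4) -> count=2 queue=[] holders={T4}
Step 6: wait(T1) -> count=1 queue=[] holders={T1,T4}
Step 7: wait(T3) -> count=0 queue=[] holders={T1,T3,T4}
Step 8: signal(T4) -> count=1 queue=[] holders={T1,T3}
Step 9: wait(T4) -> count=0 queue=[] holders={T1,T3,T4}
Step 10: signal(T4) -> count=1 queue=[] holders={T1,T3}
Step 11: wait(T6) -> count=0 queue=[] holders={T1,T3,T6}
Step 12: wait(T4) -> count=0 queue=[T4] holders={T1,T3,T6}
Step 13: signal(T1) -> count=0 queue=[] holders={T3,T4,T6}
Step 14: wait(T1) -> count=0 queue=[T1] holders={T3,T4,T6}
Final holders: T3,T4,T6

Answer: T3,T4,T6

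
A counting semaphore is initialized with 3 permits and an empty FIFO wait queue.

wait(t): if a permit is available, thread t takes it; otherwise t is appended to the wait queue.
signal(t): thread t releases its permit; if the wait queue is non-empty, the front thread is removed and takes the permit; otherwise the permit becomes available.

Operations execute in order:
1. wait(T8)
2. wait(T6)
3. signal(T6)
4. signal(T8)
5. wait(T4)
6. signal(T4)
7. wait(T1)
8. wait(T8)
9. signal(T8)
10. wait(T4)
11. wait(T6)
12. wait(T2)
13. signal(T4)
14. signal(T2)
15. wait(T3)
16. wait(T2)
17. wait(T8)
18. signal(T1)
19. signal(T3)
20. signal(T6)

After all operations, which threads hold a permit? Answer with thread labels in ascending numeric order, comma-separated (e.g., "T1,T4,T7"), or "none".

Step 1: wait(T8) -> count=2 queue=[] holders={T8}
Step 2: wait(T6) -> count=1 queue=[] holders={T6,T8}
Step 3: signal(T6) -> count=2 queue=[] holders={T8}
Step 4: signal(T8) -> count=3 queue=[] holders={none}
Step 5: wait(T4) -> count=2 queue=[] holders={T4}
Step 6: signal(T4) -> count=3 queue=[] holders={none}
Step 7: wait(T1) -> count=2 queue=[] holders={T1}
Step 8: wait(T8) -> count=1 queue=[] holders={T1,T8}
Step 9: signal(T8) -> count=2 queue=[] holders={T1}
Step 10: wait(T4) -> count=1 queue=[] holders={T1,T4}
Step 11: wait(T6) -> count=0 queue=[] holders={T1,T4,T6}
Step 12: wait(T2) -> count=0 queue=[T2] holders={T1,T4,T6}
Step 13: signal(T4) -> count=0 queue=[] holders={T1,T2,T6}
Step 14: signal(T2) -> count=1 queue=[] holders={T1,T6}
Step 15: wait(T3) -> count=0 queue=[] holders={T1,T3,T6}
Step 16: wait(T2) -> count=0 queue=[T2] holders={T1,T3,T6}
Step 17: wait(T8) -> count=0 queue=[T2,T8] holders={T1,T3,T6}
Step 18: signal(T1) -> count=0 queue=[T8] holders={T2,T3,T6}
Step 19: signal(T3) -> count=0 queue=[] holders={T2,T6,T8}
Step 20: signal(T6) -> count=1 queue=[] holders={T2,T8}
Final holders: T2,T8

Answer: T2,T8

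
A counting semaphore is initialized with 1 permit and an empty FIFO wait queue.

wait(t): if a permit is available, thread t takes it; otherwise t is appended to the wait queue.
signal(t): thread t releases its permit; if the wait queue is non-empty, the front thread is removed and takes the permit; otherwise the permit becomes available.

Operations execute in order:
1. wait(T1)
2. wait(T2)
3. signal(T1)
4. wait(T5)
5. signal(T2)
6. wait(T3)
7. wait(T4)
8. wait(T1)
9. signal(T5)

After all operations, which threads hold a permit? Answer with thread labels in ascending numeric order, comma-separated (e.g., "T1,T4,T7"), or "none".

Step 1: wait(T1) -> count=0 queue=[] holders={T1}
Step 2: wait(T2) -> count=0 queue=[T2] holders={T1}
Step 3: signal(T1) -> count=0 queue=[] holders={T2}
Step 4: wait(T5) -> count=0 queue=[T5] holders={T2}
Step 5: signal(T2) -> count=0 queue=[] holders={T5}
Step 6: wait(T3) -> count=0 queue=[T3] holders={T5}
Step 7: wait(T4) -> count=0 queue=[T3,T4] holders={T5}
Step 8: wait(T1) -> count=0 queue=[T3,T4,T1] holders={T5}
Step 9: signal(T5) -> count=0 queue=[T4,T1] holders={T3}
Final holders: T3

Answer: T3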